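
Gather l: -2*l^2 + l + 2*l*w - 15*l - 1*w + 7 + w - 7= -2*l^2 + l*(2*w - 14)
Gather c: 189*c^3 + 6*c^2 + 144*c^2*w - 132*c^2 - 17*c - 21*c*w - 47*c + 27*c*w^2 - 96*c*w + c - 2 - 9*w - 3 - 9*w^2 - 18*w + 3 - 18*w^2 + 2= 189*c^3 + c^2*(144*w - 126) + c*(27*w^2 - 117*w - 63) - 27*w^2 - 27*w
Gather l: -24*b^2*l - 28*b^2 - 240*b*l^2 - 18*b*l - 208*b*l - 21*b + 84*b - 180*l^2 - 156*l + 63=-28*b^2 + 63*b + l^2*(-240*b - 180) + l*(-24*b^2 - 226*b - 156) + 63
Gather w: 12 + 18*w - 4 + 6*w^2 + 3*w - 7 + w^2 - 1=7*w^2 + 21*w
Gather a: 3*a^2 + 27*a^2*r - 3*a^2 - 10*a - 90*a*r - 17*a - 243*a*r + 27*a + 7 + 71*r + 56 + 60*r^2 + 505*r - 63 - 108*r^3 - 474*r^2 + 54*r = 27*a^2*r - 333*a*r - 108*r^3 - 414*r^2 + 630*r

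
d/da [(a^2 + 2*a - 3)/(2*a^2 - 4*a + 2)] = -2/(a^2 - 2*a + 1)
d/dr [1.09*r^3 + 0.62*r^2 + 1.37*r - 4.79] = 3.27*r^2 + 1.24*r + 1.37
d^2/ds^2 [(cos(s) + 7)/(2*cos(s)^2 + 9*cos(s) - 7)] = (-36*sin(s)^4*cos(s) - 94*sin(s)^4 + 1042*sin(s)^2 + 23*cos(s)/2 - 243*cos(3*s)/2 + 2*cos(5*s) + 508)/(-2*sin(s)^2 + 9*cos(s) - 5)^3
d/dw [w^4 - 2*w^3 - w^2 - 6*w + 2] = 4*w^3 - 6*w^2 - 2*w - 6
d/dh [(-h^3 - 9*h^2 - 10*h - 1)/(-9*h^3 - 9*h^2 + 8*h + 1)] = 2*(-36*h^4 - 98*h^3 - 96*h^2 - 18*h - 1)/(81*h^6 + 162*h^5 - 63*h^4 - 162*h^3 + 46*h^2 + 16*h + 1)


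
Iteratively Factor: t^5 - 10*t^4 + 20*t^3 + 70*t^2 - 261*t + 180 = (t - 1)*(t^4 - 9*t^3 + 11*t^2 + 81*t - 180) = (t - 3)*(t - 1)*(t^3 - 6*t^2 - 7*t + 60) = (t - 4)*(t - 3)*(t - 1)*(t^2 - 2*t - 15) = (t - 4)*(t - 3)*(t - 1)*(t + 3)*(t - 5)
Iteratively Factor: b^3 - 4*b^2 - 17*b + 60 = (b + 4)*(b^2 - 8*b + 15) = (b - 5)*(b + 4)*(b - 3)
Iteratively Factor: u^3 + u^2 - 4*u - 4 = (u + 2)*(u^2 - u - 2) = (u - 2)*(u + 2)*(u + 1)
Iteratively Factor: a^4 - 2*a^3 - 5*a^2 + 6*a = (a - 1)*(a^3 - a^2 - 6*a) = (a - 1)*(a + 2)*(a^2 - 3*a) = (a - 3)*(a - 1)*(a + 2)*(a)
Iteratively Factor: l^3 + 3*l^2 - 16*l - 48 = (l - 4)*(l^2 + 7*l + 12) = (l - 4)*(l + 3)*(l + 4)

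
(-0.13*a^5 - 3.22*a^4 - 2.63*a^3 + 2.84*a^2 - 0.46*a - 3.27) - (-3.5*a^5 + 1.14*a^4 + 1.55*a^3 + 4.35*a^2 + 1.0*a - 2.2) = 3.37*a^5 - 4.36*a^4 - 4.18*a^3 - 1.51*a^2 - 1.46*a - 1.07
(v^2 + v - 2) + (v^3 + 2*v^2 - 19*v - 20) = v^3 + 3*v^2 - 18*v - 22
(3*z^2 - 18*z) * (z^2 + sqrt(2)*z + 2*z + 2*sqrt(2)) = 3*z^4 - 12*z^3 + 3*sqrt(2)*z^3 - 36*z^2 - 12*sqrt(2)*z^2 - 36*sqrt(2)*z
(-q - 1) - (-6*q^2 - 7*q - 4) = 6*q^2 + 6*q + 3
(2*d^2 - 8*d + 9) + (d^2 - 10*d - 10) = 3*d^2 - 18*d - 1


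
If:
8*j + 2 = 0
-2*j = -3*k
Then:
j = -1/4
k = -1/6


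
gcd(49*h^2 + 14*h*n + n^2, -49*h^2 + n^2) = 7*h + n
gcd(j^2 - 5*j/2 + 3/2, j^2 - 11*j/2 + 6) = j - 3/2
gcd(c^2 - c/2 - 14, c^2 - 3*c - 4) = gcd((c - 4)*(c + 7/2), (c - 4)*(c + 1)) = c - 4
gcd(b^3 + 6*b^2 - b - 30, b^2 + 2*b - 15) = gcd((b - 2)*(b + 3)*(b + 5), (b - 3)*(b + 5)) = b + 5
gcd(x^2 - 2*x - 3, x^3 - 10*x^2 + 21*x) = x - 3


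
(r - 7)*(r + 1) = r^2 - 6*r - 7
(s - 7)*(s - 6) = s^2 - 13*s + 42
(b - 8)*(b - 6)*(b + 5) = b^3 - 9*b^2 - 22*b + 240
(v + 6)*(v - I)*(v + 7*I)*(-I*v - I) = -I*v^4 + 6*v^3 - 7*I*v^3 + 42*v^2 - 13*I*v^2 + 36*v - 49*I*v - 42*I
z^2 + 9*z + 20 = (z + 4)*(z + 5)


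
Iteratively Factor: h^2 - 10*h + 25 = (h - 5)*(h - 5)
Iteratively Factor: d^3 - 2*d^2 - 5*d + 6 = (d - 3)*(d^2 + d - 2) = (d - 3)*(d - 1)*(d + 2)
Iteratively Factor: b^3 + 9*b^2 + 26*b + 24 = (b + 3)*(b^2 + 6*b + 8) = (b + 3)*(b + 4)*(b + 2)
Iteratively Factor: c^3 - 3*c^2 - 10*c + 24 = (c - 4)*(c^2 + c - 6) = (c - 4)*(c + 3)*(c - 2)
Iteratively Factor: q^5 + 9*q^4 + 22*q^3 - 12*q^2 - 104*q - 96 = (q + 3)*(q^4 + 6*q^3 + 4*q^2 - 24*q - 32) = (q + 2)*(q + 3)*(q^3 + 4*q^2 - 4*q - 16) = (q - 2)*(q + 2)*(q + 3)*(q^2 + 6*q + 8) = (q - 2)*(q + 2)^2*(q + 3)*(q + 4)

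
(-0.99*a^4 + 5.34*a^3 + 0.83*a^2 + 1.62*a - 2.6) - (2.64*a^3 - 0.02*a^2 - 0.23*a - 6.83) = -0.99*a^4 + 2.7*a^3 + 0.85*a^2 + 1.85*a + 4.23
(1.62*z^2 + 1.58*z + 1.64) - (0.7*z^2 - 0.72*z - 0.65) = 0.92*z^2 + 2.3*z + 2.29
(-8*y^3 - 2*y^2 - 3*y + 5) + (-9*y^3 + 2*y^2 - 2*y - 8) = -17*y^3 - 5*y - 3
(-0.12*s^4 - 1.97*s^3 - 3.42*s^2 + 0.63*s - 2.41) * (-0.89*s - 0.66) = 0.1068*s^5 + 1.8325*s^4 + 4.344*s^3 + 1.6965*s^2 + 1.7291*s + 1.5906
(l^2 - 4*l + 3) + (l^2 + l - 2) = 2*l^2 - 3*l + 1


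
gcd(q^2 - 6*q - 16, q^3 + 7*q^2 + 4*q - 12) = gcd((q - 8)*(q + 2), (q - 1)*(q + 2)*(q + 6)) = q + 2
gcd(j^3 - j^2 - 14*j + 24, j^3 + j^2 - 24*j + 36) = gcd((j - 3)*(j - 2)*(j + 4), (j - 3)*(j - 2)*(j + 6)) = j^2 - 5*j + 6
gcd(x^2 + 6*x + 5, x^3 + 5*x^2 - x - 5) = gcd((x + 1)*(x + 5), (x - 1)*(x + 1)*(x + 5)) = x^2 + 6*x + 5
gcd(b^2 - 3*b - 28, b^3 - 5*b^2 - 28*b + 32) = b + 4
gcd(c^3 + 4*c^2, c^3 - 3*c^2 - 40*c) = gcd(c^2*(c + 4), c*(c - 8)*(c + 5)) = c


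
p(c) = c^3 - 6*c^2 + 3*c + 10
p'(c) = 3*c^2 - 12*c + 3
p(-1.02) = -0.36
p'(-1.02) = 18.36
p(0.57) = 9.95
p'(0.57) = -2.87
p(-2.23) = -37.62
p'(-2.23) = 44.68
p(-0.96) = 0.71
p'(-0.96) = 17.28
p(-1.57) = -13.37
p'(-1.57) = 29.23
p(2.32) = -2.85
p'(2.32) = -8.69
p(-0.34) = 8.25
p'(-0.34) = 7.43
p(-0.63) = 5.48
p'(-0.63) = 11.75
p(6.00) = 28.00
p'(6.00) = 39.00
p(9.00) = 280.00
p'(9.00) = 138.00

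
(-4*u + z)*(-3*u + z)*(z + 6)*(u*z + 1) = 12*u^3*z^2 + 72*u^3*z - 7*u^2*z^3 - 42*u^2*z^2 + 12*u^2*z + 72*u^2 + u*z^4 + 6*u*z^3 - 7*u*z^2 - 42*u*z + z^3 + 6*z^2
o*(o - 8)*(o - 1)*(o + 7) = o^4 - 2*o^3 - 55*o^2 + 56*o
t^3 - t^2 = t^2*(t - 1)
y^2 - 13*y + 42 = (y - 7)*(y - 6)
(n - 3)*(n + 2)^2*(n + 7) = n^4 + 8*n^3 - n^2 - 68*n - 84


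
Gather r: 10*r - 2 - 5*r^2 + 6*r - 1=-5*r^2 + 16*r - 3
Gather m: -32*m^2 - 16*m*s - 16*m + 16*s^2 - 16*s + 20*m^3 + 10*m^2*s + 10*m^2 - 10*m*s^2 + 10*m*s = 20*m^3 + m^2*(10*s - 22) + m*(-10*s^2 - 6*s - 16) + 16*s^2 - 16*s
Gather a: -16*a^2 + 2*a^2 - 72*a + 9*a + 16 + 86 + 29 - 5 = -14*a^2 - 63*a + 126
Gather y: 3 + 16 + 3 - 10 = 12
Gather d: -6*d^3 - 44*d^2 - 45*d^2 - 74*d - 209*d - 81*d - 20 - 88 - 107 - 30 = -6*d^3 - 89*d^2 - 364*d - 245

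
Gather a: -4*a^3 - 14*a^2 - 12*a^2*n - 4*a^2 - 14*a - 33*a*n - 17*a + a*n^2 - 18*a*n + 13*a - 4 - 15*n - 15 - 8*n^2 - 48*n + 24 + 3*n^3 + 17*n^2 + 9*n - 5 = -4*a^3 + a^2*(-12*n - 18) + a*(n^2 - 51*n - 18) + 3*n^3 + 9*n^2 - 54*n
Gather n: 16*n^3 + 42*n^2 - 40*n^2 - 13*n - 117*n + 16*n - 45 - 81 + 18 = 16*n^3 + 2*n^2 - 114*n - 108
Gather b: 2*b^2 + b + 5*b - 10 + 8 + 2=2*b^2 + 6*b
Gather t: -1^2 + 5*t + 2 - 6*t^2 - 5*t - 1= -6*t^2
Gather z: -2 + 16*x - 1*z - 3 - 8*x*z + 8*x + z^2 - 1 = 24*x + z^2 + z*(-8*x - 1) - 6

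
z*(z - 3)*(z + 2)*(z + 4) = z^4 + 3*z^3 - 10*z^2 - 24*z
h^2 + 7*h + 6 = (h + 1)*(h + 6)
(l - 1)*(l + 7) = l^2 + 6*l - 7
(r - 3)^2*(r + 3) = r^3 - 3*r^2 - 9*r + 27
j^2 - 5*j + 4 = (j - 4)*(j - 1)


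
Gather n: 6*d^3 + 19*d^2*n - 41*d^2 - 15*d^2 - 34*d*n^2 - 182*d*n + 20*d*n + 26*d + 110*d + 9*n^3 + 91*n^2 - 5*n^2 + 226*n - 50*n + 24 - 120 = 6*d^3 - 56*d^2 + 136*d + 9*n^3 + n^2*(86 - 34*d) + n*(19*d^2 - 162*d + 176) - 96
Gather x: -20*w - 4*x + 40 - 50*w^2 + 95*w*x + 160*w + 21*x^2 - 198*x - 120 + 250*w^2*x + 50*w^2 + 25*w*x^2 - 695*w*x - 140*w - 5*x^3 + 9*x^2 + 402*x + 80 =-5*x^3 + x^2*(25*w + 30) + x*(250*w^2 - 600*w + 200)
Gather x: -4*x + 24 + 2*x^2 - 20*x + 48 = 2*x^2 - 24*x + 72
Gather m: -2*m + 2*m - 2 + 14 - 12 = 0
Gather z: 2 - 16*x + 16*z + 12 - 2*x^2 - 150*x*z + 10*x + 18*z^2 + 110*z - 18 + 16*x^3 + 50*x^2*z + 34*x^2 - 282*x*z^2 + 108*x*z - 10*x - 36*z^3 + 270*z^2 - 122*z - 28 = 16*x^3 + 32*x^2 - 16*x - 36*z^3 + z^2*(288 - 282*x) + z*(50*x^2 - 42*x + 4) - 32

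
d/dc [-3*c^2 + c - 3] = 1 - 6*c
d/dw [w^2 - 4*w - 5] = 2*w - 4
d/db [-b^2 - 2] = -2*b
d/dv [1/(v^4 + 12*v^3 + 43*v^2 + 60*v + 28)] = 2*(-2*v^3 - 18*v^2 - 43*v - 30)/(v^4 + 12*v^3 + 43*v^2 + 60*v + 28)^2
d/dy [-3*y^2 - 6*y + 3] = -6*y - 6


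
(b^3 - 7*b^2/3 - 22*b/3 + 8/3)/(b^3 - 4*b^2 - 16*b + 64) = (3*b^2 + 5*b - 2)/(3*(b^2 - 16))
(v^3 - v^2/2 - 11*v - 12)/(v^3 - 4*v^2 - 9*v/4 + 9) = 2*(v + 2)/(2*v - 3)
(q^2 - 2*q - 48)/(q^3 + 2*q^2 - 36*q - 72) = (q - 8)/(q^2 - 4*q - 12)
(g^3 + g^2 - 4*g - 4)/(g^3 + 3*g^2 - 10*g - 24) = (g^2 - g - 2)/(g^2 + g - 12)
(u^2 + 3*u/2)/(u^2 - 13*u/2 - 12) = u/(u - 8)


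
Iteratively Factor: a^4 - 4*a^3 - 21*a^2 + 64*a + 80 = (a - 5)*(a^3 + a^2 - 16*a - 16) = (a - 5)*(a + 1)*(a^2 - 16) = (a - 5)*(a - 4)*(a + 1)*(a + 4)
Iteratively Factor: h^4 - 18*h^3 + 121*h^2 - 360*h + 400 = (h - 4)*(h^3 - 14*h^2 + 65*h - 100) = (h - 4)^2*(h^2 - 10*h + 25) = (h - 5)*(h - 4)^2*(h - 5)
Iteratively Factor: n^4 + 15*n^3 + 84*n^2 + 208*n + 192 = (n + 4)*(n^3 + 11*n^2 + 40*n + 48) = (n + 4)^2*(n^2 + 7*n + 12) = (n + 4)^3*(n + 3)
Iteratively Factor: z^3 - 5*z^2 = (z)*(z^2 - 5*z) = z*(z - 5)*(z)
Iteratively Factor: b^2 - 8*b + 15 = (b - 5)*(b - 3)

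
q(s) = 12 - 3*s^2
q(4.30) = -43.47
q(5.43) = -76.45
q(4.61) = -51.76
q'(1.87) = -11.22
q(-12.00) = -420.00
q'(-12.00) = 72.00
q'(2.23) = -13.38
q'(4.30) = -25.80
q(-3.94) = -34.57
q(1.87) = 1.51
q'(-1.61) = 9.66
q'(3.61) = -21.66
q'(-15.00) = 90.00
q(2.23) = -2.92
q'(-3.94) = 23.64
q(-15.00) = -663.00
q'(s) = -6*s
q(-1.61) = 4.22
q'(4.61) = -27.66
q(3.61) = -27.10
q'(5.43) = -32.58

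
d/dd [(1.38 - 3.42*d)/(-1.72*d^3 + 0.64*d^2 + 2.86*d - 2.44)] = (-11.7648*d^3 + 9.3096*d^2 - 1.7664*d + 4.398)/(2.9584*d^6 - 2.2016*d^5 - 9.4288*d^4 + 12.0544*d^3 + 5.0564*d^2 - 13.9568*d + 5.9536)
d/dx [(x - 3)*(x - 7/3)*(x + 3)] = 3*x^2 - 14*x/3 - 9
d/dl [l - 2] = 1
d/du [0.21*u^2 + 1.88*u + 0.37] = 0.42*u + 1.88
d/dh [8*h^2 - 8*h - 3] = 16*h - 8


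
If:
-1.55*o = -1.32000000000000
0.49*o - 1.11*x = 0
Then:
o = 0.85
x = 0.38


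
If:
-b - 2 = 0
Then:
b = -2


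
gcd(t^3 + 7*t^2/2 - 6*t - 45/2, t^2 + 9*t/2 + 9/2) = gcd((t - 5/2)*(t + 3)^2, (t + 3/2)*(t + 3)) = t + 3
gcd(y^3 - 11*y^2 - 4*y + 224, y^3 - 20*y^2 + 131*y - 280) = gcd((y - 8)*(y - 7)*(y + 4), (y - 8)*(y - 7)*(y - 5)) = y^2 - 15*y + 56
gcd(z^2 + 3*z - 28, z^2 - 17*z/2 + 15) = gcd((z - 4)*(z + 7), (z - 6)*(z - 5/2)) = 1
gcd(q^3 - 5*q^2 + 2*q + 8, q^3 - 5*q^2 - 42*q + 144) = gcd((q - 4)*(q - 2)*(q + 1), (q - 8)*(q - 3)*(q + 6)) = 1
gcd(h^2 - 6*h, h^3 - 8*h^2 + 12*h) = h^2 - 6*h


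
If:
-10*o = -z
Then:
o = z/10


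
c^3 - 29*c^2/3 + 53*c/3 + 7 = (c - 7)*(c - 3)*(c + 1/3)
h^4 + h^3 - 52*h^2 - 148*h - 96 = (h - 8)*(h + 1)*(h + 2)*(h + 6)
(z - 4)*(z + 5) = z^2 + z - 20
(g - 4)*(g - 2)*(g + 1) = g^3 - 5*g^2 + 2*g + 8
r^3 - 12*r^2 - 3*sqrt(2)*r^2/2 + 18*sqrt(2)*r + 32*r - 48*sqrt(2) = (r - 8)*(r - 4)*(r - 3*sqrt(2)/2)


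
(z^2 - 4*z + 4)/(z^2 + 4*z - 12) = (z - 2)/(z + 6)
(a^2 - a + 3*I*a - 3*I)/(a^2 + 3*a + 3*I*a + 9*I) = (a - 1)/(a + 3)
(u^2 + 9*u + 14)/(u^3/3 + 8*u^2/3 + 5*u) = 3*(u^2 + 9*u + 14)/(u*(u^2 + 8*u + 15))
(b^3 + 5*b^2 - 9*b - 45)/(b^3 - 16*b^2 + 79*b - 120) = (b^2 + 8*b + 15)/(b^2 - 13*b + 40)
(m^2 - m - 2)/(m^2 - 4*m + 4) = (m + 1)/(m - 2)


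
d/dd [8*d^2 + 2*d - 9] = 16*d + 2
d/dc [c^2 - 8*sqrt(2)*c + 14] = 2*c - 8*sqrt(2)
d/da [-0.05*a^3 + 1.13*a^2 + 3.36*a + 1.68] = -0.15*a^2 + 2.26*a + 3.36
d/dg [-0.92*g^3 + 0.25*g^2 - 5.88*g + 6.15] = -2.76*g^2 + 0.5*g - 5.88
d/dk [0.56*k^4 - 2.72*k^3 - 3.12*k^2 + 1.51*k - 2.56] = 2.24*k^3 - 8.16*k^2 - 6.24*k + 1.51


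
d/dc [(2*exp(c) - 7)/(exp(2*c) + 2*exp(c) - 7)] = 2*(7 - exp(c))*exp(2*c)/(exp(4*c) + 4*exp(3*c) - 10*exp(2*c) - 28*exp(c) + 49)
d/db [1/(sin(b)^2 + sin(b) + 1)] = -(2*sin(b) + 1)*cos(b)/(sin(b)^2 + sin(b) + 1)^2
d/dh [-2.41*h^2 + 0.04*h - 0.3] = 0.04 - 4.82*h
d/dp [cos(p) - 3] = -sin(p)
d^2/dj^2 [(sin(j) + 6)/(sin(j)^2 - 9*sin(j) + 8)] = (-sin(j)^4 - 34*sin(j)^3 + 178*sin(j)^2 - 152*sin(j) - 1020)/((sin(j) - 8)^3*(sin(j) - 1)^2)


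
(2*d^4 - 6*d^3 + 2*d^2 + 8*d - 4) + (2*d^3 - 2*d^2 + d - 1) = 2*d^4 - 4*d^3 + 9*d - 5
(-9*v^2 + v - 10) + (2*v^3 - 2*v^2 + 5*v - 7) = 2*v^3 - 11*v^2 + 6*v - 17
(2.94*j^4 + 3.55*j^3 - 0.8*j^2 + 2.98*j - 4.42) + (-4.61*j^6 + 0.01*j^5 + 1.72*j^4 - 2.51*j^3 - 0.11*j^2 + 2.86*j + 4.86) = -4.61*j^6 + 0.01*j^5 + 4.66*j^4 + 1.04*j^3 - 0.91*j^2 + 5.84*j + 0.44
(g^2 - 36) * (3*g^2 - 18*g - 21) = 3*g^4 - 18*g^3 - 129*g^2 + 648*g + 756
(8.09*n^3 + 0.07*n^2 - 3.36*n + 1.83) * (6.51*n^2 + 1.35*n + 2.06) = 52.6659*n^5 + 11.3772*n^4 - 5.1137*n^3 + 7.5215*n^2 - 4.4511*n + 3.7698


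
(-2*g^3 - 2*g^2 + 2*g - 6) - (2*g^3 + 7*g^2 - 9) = -4*g^3 - 9*g^2 + 2*g + 3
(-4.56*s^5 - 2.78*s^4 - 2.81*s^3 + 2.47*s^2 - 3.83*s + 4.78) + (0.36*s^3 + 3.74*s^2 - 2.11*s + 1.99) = -4.56*s^5 - 2.78*s^4 - 2.45*s^3 + 6.21*s^2 - 5.94*s + 6.77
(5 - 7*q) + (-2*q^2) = -2*q^2 - 7*q + 5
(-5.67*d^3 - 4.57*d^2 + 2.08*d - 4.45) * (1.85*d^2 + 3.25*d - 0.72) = -10.4895*d^5 - 26.882*d^4 - 6.9221*d^3 + 1.8179*d^2 - 15.9601*d + 3.204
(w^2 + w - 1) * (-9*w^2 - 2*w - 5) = -9*w^4 - 11*w^3 + 2*w^2 - 3*w + 5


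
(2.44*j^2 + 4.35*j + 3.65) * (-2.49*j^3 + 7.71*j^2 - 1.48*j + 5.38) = -6.0756*j^5 + 7.9809*j^4 + 20.8388*j^3 + 34.8307*j^2 + 18.001*j + 19.637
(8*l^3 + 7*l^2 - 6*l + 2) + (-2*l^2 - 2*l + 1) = 8*l^3 + 5*l^2 - 8*l + 3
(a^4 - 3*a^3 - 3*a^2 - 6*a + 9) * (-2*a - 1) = -2*a^5 + 5*a^4 + 9*a^3 + 15*a^2 - 12*a - 9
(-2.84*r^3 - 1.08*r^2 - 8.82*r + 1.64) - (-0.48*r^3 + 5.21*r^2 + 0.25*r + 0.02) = -2.36*r^3 - 6.29*r^2 - 9.07*r + 1.62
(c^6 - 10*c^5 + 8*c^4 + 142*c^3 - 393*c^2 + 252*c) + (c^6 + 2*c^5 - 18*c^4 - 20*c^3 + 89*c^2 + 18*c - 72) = 2*c^6 - 8*c^5 - 10*c^4 + 122*c^3 - 304*c^2 + 270*c - 72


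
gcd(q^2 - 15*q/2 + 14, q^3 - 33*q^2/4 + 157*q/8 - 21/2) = q^2 - 15*q/2 + 14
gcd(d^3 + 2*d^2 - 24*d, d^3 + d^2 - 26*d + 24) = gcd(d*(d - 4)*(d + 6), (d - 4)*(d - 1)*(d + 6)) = d^2 + 2*d - 24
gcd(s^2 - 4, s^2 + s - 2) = s + 2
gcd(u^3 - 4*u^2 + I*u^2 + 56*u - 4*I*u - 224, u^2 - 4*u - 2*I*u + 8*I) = u - 4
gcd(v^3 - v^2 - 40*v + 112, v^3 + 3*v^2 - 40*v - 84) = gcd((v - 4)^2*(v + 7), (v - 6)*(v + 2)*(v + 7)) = v + 7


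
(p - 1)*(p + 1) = p^2 - 1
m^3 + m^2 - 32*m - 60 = (m - 6)*(m + 2)*(m + 5)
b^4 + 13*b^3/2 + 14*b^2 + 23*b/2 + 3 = (b + 1/2)*(b + 1)*(b + 2)*(b + 3)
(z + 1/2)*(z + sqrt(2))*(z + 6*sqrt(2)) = z^3 + z^2/2 + 7*sqrt(2)*z^2 + 7*sqrt(2)*z/2 + 12*z + 6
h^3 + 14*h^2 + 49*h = h*(h + 7)^2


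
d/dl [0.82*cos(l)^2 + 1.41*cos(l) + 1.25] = -(1.64*cos(l) + 1.41)*sin(l)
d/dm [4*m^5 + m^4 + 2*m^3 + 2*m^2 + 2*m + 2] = 20*m^4 + 4*m^3 + 6*m^2 + 4*m + 2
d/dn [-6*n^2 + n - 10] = 1 - 12*n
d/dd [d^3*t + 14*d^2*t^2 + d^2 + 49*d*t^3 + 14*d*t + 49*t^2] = 3*d^2*t + 28*d*t^2 + 2*d + 49*t^3 + 14*t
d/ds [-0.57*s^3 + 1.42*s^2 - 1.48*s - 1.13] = -1.71*s^2 + 2.84*s - 1.48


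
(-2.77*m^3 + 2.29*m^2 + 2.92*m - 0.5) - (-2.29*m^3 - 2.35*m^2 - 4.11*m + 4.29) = -0.48*m^3 + 4.64*m^2 + 7.03*m - 4.79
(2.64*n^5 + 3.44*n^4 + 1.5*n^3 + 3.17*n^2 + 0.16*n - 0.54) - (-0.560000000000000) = 2.64*n^5 + 3.44*n^4 + 1.5*n^3 + 3.17*n^2 + 0.16*n + 0.02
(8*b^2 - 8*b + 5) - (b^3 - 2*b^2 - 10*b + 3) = -b^3 + 10*b^2 + 2*b + 2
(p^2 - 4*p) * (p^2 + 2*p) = p^4 - 2*p^3 - 8*p^2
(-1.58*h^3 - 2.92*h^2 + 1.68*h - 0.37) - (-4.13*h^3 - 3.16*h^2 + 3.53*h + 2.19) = 2.55*h^3 + 0.24*h^2 - 1.85*h - 2.56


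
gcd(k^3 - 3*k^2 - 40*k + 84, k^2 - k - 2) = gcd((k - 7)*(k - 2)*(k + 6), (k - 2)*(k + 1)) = k - 2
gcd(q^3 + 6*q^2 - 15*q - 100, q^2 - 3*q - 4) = q - 4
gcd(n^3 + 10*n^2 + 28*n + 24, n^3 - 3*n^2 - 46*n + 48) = n + 6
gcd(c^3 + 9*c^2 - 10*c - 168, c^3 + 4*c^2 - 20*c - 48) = c^2 + 2*c - 24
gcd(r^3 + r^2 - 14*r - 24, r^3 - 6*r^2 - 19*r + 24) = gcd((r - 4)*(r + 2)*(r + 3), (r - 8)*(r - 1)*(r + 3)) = r + 3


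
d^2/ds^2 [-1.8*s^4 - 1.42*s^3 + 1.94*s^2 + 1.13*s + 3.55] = -21.6*s^2 - 8.52*s + 3.88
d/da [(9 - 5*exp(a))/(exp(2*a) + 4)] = (5*exp(2*a) - 18*exp(a) - 20)*exp(a)/(exp(4*a) + 8*exp(2*a) + 16)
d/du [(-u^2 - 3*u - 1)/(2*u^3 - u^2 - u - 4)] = ((2*u + 3)*(-2*u^3 + u^2 + u + 4) - (-6*u^2 + 2*u + 1)*(u^2 + 3*u + 1))/(-2*u^3 + u^2 + u + 4)^2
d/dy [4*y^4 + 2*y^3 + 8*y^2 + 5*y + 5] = 16*y^3 + 6*y^2 + 16*y + 5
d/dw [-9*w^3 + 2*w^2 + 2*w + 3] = -27*w^2 + 4*w + 2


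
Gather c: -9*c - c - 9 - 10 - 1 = -10*c - 20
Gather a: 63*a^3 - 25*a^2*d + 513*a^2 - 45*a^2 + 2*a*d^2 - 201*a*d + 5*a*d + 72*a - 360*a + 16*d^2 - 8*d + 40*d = 63*a^3 + a^2*(468 - 25*d) + a*(2*d^2 - 196*d - 288) + 16*d^2 + 32*d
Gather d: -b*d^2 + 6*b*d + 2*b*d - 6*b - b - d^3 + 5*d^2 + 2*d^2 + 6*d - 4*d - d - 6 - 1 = -7*b - d^3 + d^2*(7 - b) + d*(8*b + 1) - 7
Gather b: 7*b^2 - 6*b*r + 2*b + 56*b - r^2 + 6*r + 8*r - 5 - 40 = 7*b^2 + b*(58 - 6*r) - r^2 + 14*r - 45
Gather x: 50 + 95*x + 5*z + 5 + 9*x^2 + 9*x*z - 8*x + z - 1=9*x^2 + x*(9*z + 87) + 6*z + 54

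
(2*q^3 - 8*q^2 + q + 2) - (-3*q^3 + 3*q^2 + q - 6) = 5*q^3 - 11*q^2 + 8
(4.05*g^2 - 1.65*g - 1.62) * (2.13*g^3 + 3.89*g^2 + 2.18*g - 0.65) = 8.6265*g^5 + 12.24*g^4 - 1.0401*g^3 - 12.5313*g^2 - 2.4591*g + 1.053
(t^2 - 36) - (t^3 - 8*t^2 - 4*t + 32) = -t^3 + 9*t^2 + 4*t - 68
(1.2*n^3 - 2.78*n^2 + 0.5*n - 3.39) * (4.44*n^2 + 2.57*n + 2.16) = 5.328*n^5 - 9.2592*n^4 - 2.3326*n^3 - 19.7714*n^2 - 7.6323*n - 7.3224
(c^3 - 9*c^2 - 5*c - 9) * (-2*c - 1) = -2*c^4 + 17*c^3 + 19*c^2 + 23*c + 9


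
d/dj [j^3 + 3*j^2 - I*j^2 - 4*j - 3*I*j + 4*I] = 3*j^2 + 2*j*(3 - I) - 4 - 3*I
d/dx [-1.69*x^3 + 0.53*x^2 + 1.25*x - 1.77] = -5.07*x^2 + 1.06*x + 1.25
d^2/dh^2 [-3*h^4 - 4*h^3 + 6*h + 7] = 12*h*(-3*h - 2)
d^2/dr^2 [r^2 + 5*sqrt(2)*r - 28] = 2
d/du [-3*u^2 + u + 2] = 1 - 6*u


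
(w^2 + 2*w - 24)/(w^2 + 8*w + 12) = (w - 4)/(w + 2)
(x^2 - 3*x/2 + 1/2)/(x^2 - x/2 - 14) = (-2*x^2 + 3*x - 1)/(-2*x^2 + x + 28)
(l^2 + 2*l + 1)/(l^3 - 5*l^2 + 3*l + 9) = (l + 1)/(l^2 - 6*l + 9)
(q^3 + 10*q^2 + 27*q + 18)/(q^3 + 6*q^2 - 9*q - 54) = (q + 1)/(q - 3)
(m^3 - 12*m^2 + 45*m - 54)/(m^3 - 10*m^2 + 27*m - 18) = (m - 3)/(m - 1)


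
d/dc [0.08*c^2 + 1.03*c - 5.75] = 0.16*c + 1.03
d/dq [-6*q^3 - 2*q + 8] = -18*q^2 - 2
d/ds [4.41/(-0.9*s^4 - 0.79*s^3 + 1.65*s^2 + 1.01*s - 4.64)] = (15.876*s^3 + 10.4517*s^2 - 14.553*s - 4.4541)/(0.9*s^4 + 0.79*s^3 - 1.65*s^2 - 1.01*s + 4.64)^2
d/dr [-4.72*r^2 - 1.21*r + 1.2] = -9.44*r - 1.21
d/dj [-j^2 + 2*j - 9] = 2 - 2*j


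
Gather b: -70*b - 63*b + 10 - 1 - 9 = -133*b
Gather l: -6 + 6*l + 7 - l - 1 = 5*l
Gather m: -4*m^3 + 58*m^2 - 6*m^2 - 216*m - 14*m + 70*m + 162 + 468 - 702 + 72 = -4*m^3 + 52*m^2 - 160*m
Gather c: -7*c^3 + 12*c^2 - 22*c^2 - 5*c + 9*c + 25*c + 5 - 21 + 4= -7*c^3 - 10*c^2 + 29*c - 12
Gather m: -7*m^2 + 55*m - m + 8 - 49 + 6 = -7*m^2 + 54*m - 35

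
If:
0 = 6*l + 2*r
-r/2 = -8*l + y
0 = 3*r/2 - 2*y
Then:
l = 0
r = 0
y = 0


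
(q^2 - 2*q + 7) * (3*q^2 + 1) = 3*q^4 - 6*q^3 + 22*q^2 - 2*q + 7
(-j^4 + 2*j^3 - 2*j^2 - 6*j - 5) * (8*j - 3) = -8*j^5 + 19*j^4 - 22*j^3 - 42*j^2 - 22*j + 15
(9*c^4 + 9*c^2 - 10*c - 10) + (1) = 9*c^4 + 9*c^2 - 10*c - 9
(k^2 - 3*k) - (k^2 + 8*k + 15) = -11*k - 15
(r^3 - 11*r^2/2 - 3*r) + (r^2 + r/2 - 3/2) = r^3 - 9*r^2/2 - 5*r/2 - 3/2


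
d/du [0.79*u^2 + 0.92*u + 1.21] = 1.58*u + 0.92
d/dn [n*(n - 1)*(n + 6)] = 3*n^2 + 10*n - 6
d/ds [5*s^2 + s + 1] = 10*s + 1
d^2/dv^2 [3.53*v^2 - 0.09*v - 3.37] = 7.06000000000000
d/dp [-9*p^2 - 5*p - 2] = -18*p - 5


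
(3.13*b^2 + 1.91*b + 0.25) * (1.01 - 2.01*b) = -6.2913*b^3 - 0.6778*b^2 + 1.4266*b + 0.2525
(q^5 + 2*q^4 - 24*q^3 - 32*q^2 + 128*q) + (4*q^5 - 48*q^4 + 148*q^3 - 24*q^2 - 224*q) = 5*q^5 - 46*q^4 + 124*q^3 - 56*q^2 - 96*q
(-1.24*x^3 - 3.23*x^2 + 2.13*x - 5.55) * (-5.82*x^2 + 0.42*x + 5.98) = 7.2168*x^5 + 18.2778*x^4 - 21.1684*x^3 + 13.8802*x^2 + 10.4064*x - 33.189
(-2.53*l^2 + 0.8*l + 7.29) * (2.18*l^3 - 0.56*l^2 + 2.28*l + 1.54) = -5.5154*l^5 + 3.1608*l^4 + 9.6758*l^3 - 6.1546*l^2 + 17.8532*l + 11.2266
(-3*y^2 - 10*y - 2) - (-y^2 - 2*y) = -2*y^2 - 8*y - 2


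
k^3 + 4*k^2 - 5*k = k*(k - 1)*(k + 5)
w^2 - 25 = (w - 5)*(w + 5)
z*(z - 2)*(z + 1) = z^3 - z^2 - 2*z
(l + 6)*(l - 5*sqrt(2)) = l^2 - 5*sqrt(2)*l + 6*l - 30*sqrt(2)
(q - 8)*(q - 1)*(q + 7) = q^3 - 2*q^2 - 55*q + 56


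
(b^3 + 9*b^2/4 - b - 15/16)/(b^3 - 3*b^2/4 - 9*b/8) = (-16*b^3 - 36*b^2 + 16*b + 15)/(2*b*(-8*b^2 + 6*b + 9))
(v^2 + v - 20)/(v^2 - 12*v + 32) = (v + 5)/(v - 8)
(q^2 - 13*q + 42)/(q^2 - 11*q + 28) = (q - 6)/(q - 4)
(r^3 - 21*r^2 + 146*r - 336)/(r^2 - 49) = (r^2 - 14*r + 48)/(r + 7)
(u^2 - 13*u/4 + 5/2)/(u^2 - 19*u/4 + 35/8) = 2*(u - 2)/(2*u - 7)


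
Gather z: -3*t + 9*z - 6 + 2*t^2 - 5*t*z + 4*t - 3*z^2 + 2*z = 2*t^2 + t - 3*z^2 + z*(11 - 5*t) - 6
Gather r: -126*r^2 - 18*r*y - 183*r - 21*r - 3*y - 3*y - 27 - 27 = -126*r^2 + r*(-18*y - 204) - 6*y - 54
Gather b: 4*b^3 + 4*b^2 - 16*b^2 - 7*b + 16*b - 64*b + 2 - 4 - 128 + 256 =4*b^3 - 12*b^2 - 55*b + 126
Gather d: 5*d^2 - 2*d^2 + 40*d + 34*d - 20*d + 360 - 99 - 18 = 3*d^2 + 54*d + 243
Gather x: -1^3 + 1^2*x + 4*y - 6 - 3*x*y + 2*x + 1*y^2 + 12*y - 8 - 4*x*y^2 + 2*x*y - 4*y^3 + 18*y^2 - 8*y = x*(-4*y^2 - y + 3) - 4*y^3 + 19*y^2 + 8*y - 15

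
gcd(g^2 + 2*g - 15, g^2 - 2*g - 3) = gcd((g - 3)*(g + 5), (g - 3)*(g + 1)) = g - 3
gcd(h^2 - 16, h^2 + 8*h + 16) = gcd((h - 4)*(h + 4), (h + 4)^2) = h + 4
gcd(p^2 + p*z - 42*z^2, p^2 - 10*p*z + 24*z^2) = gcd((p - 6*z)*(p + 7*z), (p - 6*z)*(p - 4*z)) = -p + 6*z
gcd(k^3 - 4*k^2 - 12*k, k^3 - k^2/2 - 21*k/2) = k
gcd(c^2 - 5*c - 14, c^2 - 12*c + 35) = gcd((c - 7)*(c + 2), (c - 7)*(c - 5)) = c - 7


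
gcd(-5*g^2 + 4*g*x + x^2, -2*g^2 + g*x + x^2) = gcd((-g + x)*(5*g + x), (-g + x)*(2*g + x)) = -g + x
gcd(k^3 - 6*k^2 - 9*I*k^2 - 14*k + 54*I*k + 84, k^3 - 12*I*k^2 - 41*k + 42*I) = k^2 - 9*I*k - 14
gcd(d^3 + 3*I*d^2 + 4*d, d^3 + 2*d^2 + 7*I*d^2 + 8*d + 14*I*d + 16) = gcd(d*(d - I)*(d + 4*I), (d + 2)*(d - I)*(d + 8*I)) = d - I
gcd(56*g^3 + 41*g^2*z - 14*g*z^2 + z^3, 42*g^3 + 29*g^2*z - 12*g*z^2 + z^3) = -7*g^2 - 6*g*z + z^2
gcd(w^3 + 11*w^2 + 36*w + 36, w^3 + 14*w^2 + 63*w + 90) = w^2 + 9*w + 18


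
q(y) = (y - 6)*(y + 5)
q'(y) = 2*y - 1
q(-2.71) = -19.95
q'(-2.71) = -6.42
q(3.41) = -21.78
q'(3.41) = 5.82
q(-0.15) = -29.83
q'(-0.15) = -1.30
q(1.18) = -29.79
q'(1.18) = 1.36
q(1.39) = -29.46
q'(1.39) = 1.78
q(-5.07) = 0.77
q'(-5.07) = -11.14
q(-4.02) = -9.82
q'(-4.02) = -9.04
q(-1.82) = -24.87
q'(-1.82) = -4.64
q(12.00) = 102.00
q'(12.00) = 23.00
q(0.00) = -30.00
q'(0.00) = -1.00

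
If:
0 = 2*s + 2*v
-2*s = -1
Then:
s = 1/2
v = -1/2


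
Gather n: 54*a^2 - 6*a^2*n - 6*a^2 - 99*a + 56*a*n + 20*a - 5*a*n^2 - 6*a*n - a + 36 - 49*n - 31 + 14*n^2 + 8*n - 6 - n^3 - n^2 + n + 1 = 48*a^2 - 80*a - n^3 + n^2*(13 - 5*a) + n*(-6*a^2 + 50*a - 40)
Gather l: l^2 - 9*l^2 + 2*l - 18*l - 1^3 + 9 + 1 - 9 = -8*l^2 - 16*l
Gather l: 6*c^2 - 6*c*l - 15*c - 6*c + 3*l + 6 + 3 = 6*c^2 - 21*c + l*(3 - 6*c) + 9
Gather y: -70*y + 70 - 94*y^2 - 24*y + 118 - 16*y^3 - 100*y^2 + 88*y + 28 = -16*y^3 - 194*y^2 - 6*y + 216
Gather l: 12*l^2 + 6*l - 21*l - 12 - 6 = 12*l^2 - 15*l - 18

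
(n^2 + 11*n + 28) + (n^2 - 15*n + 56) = 2*n^2 - 4*n + 84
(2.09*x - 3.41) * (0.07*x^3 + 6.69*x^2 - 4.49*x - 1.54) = 0.1463*x^4 + 13.7434*x^3 - 32.197*x^2 + 12.0923*x + 5.2514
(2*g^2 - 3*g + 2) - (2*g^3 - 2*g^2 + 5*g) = -2*g^3 + 4*g^2 - 8*g + 2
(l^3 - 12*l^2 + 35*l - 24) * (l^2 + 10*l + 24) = l^5 - 2*l^4 - 61*l^3 + 38*l^2 + 600*l - 576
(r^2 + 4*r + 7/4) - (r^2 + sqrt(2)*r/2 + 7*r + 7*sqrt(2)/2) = -3*r - sqrt(2)*r/2 - 7*sqrt(2)/2 + 7/4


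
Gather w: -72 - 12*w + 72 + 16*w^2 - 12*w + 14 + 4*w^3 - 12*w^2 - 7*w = 4*w^3 + 4*w^2 - 31*w + 14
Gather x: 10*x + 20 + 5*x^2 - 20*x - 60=5*x^2 - 10*x - 40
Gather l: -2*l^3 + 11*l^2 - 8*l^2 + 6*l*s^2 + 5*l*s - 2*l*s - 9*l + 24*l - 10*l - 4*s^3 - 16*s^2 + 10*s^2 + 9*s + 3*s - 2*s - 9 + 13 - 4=-2*l^3 + 3*l^2 + l*(6*s^2 + 3*s + 5) - 4*s^3 - 6*s^2 + 10*s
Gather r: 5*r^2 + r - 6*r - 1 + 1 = 5*r^2 - 5*r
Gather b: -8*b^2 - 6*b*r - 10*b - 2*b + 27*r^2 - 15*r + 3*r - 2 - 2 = -8*b^2 + b*(-6*r - 12) + 27*r^2 - 12*r - 4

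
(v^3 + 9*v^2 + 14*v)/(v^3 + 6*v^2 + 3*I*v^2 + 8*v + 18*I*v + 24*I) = v*(v + 7)/(v^2 + v*(4 + 3*I) + 12*I)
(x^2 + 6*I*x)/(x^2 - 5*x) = (x + 6*I)/(x - 5)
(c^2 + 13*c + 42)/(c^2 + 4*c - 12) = (c + 7)/(c - 2)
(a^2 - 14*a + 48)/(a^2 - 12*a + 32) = (a - 6)/(a - 4)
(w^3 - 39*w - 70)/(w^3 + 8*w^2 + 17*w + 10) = (w - 7)/(w + 1)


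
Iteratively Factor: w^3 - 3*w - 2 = (w - 2)*(w^2 + 2*w + 1) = (w - 2)*(w + 1)*(w + 1)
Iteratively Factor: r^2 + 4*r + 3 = (r + 1)*(r + 3)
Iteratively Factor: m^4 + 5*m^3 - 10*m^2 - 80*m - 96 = (m + 2)*(m^3 + 3*m^2 - 16*m - 48) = (m + 2)*(m + 3)*(m^2 - 16) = (m - 4)*(m + 2)*(m + 3)*(m + 4)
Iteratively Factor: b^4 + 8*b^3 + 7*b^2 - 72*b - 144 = (b + 3)*(b^3 + 5*b^2 - 8*b - 48) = (b + 3)*(b + 4)*(b^2 + b - 12) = (b - 3)*(b + 3)*(b + 4)*(b + 4)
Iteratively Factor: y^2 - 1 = (y + 1)*(y - 1)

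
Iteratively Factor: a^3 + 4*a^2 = (a)*(a^2 + 4*a) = a^2*(a + 4)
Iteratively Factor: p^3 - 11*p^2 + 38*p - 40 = (p - 2)*(p^2 - 9*p + 20) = (p - 5)*(p - 2)*(p - 4)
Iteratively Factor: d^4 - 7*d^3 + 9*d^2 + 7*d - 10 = (d + 1)*(d^3 - 8*d^2 + 17*d - 10) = (d - 1)*(d + 1)*(d^2 - 7*d + 10) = (d - 5)*(d - 1)*(d + 1)*(d - 2)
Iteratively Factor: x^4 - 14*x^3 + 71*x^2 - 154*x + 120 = (x - 4)*(x^3 - 10*x^2 + 31*x - 30) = (x - 5)*(x - 4)*(x^2 - 5*x + 6) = (x - 5)*(x - 4)*(x - 3)*(x - 2)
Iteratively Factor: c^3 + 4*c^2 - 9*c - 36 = (c + 3)*(c^2 + c - 12) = (c - 3)*(c + 3)*(c + 4)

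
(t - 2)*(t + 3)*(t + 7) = t^3 + 8*t^2 + t - 42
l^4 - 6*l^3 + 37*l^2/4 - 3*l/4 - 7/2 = (l - 7/2)*(l - 2)*(l - 1)*(l + 1/2)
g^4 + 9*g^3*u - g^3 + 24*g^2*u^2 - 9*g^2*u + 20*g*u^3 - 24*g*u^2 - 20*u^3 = (g - 1)*(g + 2*u)^2*(g + 5*u)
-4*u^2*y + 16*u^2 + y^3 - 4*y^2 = (-2*u + y)*(2*u + y)*(y - 4)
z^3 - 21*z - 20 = (z - 5)*(z + 1)*(z + 4)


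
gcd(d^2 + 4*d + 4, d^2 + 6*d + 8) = d + 2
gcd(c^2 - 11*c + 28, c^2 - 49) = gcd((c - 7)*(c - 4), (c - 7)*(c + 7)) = c - 7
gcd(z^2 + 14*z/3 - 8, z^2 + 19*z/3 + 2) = z + 6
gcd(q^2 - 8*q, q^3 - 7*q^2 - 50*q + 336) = q - 8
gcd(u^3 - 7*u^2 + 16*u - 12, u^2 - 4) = u - 2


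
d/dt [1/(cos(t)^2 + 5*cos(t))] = (2*cos(t) + 5)*sin(t)/((cos(t) + 5)^2*cos(t)^2)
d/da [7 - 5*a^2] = -10*a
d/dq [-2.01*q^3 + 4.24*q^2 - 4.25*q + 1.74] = -6.03*q^2 + 8.48*q - 4.25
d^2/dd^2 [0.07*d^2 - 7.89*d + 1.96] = 0.140000000000000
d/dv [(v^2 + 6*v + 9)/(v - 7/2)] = 4*(v^2 - 7*v - 30)/(4*v^2 - 28*v + 49)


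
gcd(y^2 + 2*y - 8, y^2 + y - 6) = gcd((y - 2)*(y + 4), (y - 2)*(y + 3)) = y - 2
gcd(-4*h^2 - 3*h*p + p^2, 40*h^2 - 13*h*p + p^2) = 1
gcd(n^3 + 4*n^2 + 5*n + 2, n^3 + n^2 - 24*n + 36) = 1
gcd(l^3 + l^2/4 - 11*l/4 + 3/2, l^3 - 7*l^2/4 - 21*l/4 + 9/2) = l^2 + 5*l/4 - 3/2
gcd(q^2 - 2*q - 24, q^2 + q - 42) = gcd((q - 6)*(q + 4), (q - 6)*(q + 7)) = q - 6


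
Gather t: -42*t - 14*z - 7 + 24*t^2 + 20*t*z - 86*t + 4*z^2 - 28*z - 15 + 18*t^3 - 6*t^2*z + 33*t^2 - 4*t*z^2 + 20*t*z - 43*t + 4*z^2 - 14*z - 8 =18*t^3 + t^2*(57 - 6*z) + t*(-4*z^2 + 40*z - 171) + 8*z^2 - 56*z - 30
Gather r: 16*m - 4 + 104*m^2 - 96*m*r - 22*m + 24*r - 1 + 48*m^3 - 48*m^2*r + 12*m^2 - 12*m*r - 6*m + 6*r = 48*m^3 + 116*m^2 - 12*m + r*(-48*m^2 - 108*m + 30) - 5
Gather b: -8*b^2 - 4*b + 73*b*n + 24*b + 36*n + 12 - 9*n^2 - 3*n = -8*b^2 + b*(73*n + 20) - 9*n^2 + 33*n + 12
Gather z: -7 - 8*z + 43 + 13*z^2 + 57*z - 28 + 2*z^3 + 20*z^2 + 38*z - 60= 2*z^3 + 33*z^2 + 87*z - 52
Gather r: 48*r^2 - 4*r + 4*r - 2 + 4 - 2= 48*r^2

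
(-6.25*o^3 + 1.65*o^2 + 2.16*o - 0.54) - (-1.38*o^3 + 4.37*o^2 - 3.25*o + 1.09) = -4.87*o^3 - 2.72*o^2 + 5.41*o - 1.63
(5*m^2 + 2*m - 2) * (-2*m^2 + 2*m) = -10*m^4 + 6*m^3 + 8*m^2 - 4*m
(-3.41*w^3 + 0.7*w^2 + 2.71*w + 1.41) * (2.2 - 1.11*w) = 3.7851*w^4 - 8.279*w^3 - 1.4681*w^2 + 4.3969*w + 3.102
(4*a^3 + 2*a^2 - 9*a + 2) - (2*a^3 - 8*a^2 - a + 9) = 2*a^3 + 10*a^2 - 8*a - 7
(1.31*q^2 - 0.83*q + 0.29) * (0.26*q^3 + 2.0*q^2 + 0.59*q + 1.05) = 0.3406*q^5 + 2.4042*q^4 - 0.8117*q^3 + 1.4658*q^2 - 0.7004*q + 0.3045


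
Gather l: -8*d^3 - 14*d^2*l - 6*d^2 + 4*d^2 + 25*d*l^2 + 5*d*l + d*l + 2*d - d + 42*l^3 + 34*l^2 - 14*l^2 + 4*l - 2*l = -8*d^3 - 2*d^2 + d + 42*l^3 + l^2*(25*d + 20) + l*(-14*d^2 + 6*d + 2)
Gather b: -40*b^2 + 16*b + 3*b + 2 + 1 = -40*b^2 + 19*b + 3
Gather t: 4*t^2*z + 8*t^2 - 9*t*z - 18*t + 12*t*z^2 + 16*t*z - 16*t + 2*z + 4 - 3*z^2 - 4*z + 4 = t^2*(4*z + 8) + t*(12*z^2 + 7*z - 34) - 3*z^2 - 2*z + 8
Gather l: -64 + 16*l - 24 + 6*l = 22*l - 88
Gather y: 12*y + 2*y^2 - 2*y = 2*y^2 + 10*y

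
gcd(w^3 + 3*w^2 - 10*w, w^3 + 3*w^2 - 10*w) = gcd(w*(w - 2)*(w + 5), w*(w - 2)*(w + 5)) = w^3 + 3*w^2 - 10*w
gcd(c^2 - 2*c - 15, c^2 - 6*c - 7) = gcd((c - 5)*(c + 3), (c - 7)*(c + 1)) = 1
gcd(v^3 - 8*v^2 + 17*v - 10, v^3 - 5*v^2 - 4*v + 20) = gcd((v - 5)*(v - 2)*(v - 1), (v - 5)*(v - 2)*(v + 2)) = v^2 - 7*v + 10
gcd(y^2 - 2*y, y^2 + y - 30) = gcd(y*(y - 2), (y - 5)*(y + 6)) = 1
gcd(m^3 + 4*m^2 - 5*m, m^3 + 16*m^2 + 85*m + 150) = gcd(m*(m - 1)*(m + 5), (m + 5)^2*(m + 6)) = m + 5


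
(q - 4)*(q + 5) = q^2 + q - 20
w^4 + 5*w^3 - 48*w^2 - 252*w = w*(w - 7)*(w + 6)^2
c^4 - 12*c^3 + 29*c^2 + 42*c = c*(c - 7)*(c - 6)*(c + 1)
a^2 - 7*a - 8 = (a - 8)*(a + 1)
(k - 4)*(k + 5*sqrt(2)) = k^2 - 4*k + 5*sqrt(2)*k - 20*sqrt(2)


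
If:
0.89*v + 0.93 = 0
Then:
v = -1.04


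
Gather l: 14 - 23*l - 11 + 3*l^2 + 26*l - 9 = 3*l^2 + 3*l - 6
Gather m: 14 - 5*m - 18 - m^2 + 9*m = -m^2 + 4*m - 4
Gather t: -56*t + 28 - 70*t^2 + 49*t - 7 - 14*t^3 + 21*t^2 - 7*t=-14*t^3 - 49*t^2 - 14*t + 21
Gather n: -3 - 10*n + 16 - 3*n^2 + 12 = -3*n^2 - 10*n + 25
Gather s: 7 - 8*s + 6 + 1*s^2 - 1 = s^2 - 8*s + 12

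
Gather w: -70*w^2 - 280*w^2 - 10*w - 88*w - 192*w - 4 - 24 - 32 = -350*w^2 - 290*w - 60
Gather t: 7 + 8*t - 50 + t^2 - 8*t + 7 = t^2 - 36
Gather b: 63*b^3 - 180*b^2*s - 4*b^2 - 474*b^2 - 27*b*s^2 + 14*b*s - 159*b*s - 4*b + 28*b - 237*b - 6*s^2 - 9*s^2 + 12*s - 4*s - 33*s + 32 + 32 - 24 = 63*b^3 + b^2*(-180*s - 478) + b*(-27*s^2 - 145*s - 213) - 15*s^2 - 25*s + 40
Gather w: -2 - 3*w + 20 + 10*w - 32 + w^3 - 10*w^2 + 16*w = w^3 - 10*w^2 + 23*w - 14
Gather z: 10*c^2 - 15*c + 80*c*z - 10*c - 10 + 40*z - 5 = 10*c^2 - 25*c + z*(80*c + 40) - 15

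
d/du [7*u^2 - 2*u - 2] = 14*u - 2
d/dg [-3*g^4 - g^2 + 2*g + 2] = -12*g^3 - 2*g + 2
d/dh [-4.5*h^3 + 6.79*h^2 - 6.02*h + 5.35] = -13.5*h^2 + 13.58*h - 6.02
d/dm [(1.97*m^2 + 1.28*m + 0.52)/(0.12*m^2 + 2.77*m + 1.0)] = (5.3033*m^2 + 3.8152*m - 0.1604)/(0.0144*m^4 + 0.6648*m^3 + 7.9129*m^2 + 5.54*m + 1.0)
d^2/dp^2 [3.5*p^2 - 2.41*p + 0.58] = 7.00000000000000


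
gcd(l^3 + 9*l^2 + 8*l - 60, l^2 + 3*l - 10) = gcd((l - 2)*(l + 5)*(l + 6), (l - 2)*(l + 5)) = l^2 + 3*l - 10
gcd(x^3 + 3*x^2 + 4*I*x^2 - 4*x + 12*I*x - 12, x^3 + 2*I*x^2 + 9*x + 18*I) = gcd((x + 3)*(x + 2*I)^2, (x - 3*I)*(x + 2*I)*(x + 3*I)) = x + 2*I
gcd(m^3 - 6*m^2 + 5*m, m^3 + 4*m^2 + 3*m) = m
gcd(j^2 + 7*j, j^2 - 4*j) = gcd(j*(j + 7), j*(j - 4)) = j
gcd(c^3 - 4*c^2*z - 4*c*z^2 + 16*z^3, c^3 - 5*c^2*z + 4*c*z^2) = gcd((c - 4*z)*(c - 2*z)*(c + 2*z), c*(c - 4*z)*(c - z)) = -c + 4*z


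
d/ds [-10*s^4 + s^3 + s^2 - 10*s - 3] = -40*s^3 + 3*s^2 + 2*s - 10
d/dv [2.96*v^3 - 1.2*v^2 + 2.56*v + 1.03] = 8.88*v^2 - 2.4*v + 2.56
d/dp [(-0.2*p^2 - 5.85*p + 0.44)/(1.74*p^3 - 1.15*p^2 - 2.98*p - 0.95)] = (0.348*p^4 + 20.358*p^3 - 8.4283*p^2 + 1.392*p + 6.8687)/(3.0276*p^6 - 4.002*p^5 - 9.0479*p^4 + 3.548*p^3 + 11.0654*p^2 + 5.662*p + 0.9025)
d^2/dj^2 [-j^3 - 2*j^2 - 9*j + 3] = -6*j - 4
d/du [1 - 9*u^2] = -18*u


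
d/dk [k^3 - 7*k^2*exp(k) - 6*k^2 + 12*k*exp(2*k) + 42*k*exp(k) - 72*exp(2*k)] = -7*k^2*exp(k) + 3*k^2 + 24*k*exp(2*k) + 28*k*exp(k) - 12*k - 132*exp(2*k) + 42*exp(k)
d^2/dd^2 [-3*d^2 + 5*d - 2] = -6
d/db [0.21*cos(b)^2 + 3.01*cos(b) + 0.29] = -(0.42*cos(b) + 3.01)*sin(b)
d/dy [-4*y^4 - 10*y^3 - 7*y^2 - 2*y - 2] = -16*y^3 - 30*y^2 - 14*y - 2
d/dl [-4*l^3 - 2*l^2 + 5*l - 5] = -12*l^2 - 4*l + 5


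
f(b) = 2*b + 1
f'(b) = 2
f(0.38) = 1.76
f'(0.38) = 2.00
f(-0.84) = -0.68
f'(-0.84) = 2.00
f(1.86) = 4.72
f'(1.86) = 2.00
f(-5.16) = -9.32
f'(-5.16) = 2.00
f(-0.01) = 0.98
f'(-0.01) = 2.00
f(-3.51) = -6.02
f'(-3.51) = 2.00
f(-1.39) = -1.78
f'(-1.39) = 2.00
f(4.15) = 9.30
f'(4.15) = 2.00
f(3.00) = 7.00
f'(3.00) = 2.00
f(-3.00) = -5.00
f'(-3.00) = 2.00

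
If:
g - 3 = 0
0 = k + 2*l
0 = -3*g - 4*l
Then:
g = 3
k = 9/2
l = -9/4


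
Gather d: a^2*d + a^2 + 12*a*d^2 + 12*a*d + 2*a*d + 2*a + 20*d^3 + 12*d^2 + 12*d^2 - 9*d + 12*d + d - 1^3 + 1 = a^2 + 2*a + 20*d^3 + d^2*(12*a + 24) + d*(a^2 + 14*a + 4)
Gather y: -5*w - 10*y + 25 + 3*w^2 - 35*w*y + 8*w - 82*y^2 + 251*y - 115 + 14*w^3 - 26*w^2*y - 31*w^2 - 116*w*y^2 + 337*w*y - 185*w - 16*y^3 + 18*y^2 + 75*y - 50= 14*w^3 - 28*w^2 - 182*w - 16*y^3 + y^2*(-116*w - 64) + y*(-26*w^2 + 302*w + 316) - 140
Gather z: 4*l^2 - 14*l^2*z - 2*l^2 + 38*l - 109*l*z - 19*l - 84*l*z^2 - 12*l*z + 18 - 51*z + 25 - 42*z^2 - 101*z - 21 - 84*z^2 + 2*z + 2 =2*l^2 + 19*l + z^2*(-84*l - 126) + z*(-14*l^2 - 121*l - 150) + 24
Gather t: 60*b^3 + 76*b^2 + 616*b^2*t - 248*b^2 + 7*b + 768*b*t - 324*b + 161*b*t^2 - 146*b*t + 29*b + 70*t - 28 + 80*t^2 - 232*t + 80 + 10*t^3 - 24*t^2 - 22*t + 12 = 60*b^3 - 172*b^2 - 288*b + 10*t^3 + t^2*(161*b + 56) + t*(616*b^2 + 622*b - 184) + 64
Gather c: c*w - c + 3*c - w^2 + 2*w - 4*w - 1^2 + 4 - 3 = c*(w + 2) - w^2 - 2*w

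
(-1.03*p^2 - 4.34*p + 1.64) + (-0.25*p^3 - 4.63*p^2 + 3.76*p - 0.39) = -0.25*p^3 - 5.66*p^2 - 0.58*p + 1.25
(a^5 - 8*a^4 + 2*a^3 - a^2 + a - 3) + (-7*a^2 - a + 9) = a^5 - 8*a^4 + 2*a^3 - 8*a^2 + 6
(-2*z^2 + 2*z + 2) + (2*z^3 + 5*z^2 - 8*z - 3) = 2*z^3 + 3*z^2 - 6*z - 1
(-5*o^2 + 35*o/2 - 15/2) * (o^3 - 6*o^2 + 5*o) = -5*o^5 + 95*o^4/2 - 275*o^3/2 + 265*o^2/2 - 75*o/2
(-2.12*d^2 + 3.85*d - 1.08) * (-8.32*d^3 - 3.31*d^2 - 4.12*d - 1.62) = 17.6384*d^5 - 25.0148*d^4 + 4.9765*d^3 - 8.8528*d^2 - 1.7874*d + 1.7496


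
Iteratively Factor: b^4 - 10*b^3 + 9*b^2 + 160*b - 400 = (b - 5)*(b^3 - 5*b^2 - 16*b + 80) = (b - 5)*(b - 4)*(b^2 - b - 20) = (b - 5)^2*(b - 4)*(b + 4)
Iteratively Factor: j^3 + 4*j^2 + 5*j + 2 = (j + 2)*(j^2 + 2*j + 1) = (j + 1)*(j + 2)*(j + 1)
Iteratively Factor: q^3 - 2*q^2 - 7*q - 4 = (q - 4)*(q^2 + 2*q + 1) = (q - 4)*(q + 1)*(q + 1)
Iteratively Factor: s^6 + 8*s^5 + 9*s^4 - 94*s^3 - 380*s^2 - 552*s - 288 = (s + 2)*(s^5 + 6*s^4 - 3*s^3 - 88*s^2 - 204*s - 144) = (s + 2)^2*(s^4 + 4*s^3 - 11*s^2 - 66*s - 72) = (s + 2)^2*(s + 3)*(s^3 + s^2 - 14*s - 24) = (s + 2)^2*(s + 3)^2*(s^2 - 2*s - 8) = (s + 2)^3*(s + 3)^2*(s - 4)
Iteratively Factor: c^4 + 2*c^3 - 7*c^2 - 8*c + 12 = (c + 3)*(c^3 - c^2 - 4*c + 4) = (c + 2)*(c + 3)*(c^2 - 3*c + 2) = (c - 2)*(c + 2)*(c + 3)*(c - 1)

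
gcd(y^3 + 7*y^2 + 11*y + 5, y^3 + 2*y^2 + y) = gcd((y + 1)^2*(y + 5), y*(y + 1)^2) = y^2 + 2*y + 1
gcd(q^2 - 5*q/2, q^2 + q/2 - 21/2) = 1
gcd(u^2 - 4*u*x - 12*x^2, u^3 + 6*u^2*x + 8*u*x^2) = u + 2*x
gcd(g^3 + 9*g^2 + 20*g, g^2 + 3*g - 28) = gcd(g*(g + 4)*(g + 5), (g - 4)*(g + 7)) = 1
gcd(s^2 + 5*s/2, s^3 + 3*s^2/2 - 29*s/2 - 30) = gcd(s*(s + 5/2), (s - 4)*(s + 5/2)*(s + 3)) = s + 5/2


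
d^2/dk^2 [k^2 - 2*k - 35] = 2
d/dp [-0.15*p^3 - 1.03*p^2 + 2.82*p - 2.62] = -0.45*p^2 - 2.06*p + 2.82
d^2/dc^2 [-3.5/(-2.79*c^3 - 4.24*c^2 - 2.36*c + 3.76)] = (-(58.59*c + 29.68)*(2.79*c^3 + 4.24*c^2 + 2.36*c - 3.76) + 3.5*(8.37*c^2 + 8.48*c + 2.36)*(16.74*c^2 + 16.96*c + 4.72))/(2.79*c^3 + 4.24*c^2 + 2.36*c - 3.76)^3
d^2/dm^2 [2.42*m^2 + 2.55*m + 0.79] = 4.84000000000000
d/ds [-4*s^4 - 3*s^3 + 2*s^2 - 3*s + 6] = -16*s^3 - 9*s^2 + 4*s - 3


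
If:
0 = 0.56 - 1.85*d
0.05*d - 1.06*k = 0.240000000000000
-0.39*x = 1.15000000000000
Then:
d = 0.30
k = -0.21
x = -2.95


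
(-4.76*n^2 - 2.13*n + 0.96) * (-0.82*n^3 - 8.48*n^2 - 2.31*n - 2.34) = 3.9032*n^5 + 42.1114*n^4 + 28.2708*n^3 + 7.9179*n^2 + 2.7666*n - 2.2464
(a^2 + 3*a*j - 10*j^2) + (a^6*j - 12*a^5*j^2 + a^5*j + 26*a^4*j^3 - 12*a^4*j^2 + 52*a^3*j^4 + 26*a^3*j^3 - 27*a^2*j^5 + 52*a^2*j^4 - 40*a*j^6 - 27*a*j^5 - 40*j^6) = a^6*j - 12*a^5*j^2 + a^5*j + 26*a^4*j^3 - 12*a^4*j^2 + 52*a^3*j^4 + 26*a^3*j^3 - 27*a^2*j^5 + 52*a^2*j^4 + a^2 - 40*a*j^6 - 27*a*j^5 + 3*a*j - 40*j^6 - 10*j^2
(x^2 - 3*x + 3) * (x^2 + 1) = x^4 - 3*x^3 + 4*x^2 - 3*x + 3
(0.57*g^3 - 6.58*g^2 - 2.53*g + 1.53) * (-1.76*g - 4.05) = -1.0032*g^4 + 9.2723*g^3 + 31.1018*g^2 + 7.5537*g - 6.1965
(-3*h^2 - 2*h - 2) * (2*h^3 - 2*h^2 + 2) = -6*h^5 + 2*h^4 - 2*h^2 - 4*h - 4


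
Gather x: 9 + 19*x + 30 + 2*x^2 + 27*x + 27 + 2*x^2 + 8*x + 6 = 4*x^2 + 54*x + 72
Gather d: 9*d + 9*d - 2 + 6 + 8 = 18*d + 12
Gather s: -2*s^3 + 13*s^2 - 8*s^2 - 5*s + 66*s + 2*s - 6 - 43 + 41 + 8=-2*s^3 + 5*s^2 + 63*s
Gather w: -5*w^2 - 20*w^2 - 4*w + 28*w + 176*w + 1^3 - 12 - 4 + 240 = -25*w^2 + 200*w + 225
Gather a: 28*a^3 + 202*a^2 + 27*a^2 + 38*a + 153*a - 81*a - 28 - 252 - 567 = 28*a^3 + 229*a^2 + 110*a - 847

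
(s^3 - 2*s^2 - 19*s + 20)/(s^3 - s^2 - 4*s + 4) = (s^2 - s - 20)/(s^2 - 4)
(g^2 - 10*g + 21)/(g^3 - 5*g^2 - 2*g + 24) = (g - 7)/(g^2 - 2*g - 8)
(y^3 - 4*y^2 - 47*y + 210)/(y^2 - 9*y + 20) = (y^2 + y - 42)/(y - 4)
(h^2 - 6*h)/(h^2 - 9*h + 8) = h*(h - 6)/(h^2 - 9*h + 8)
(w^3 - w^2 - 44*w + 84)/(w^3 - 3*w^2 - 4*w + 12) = (w^2 + w - 42)/(w^2 - w - 6)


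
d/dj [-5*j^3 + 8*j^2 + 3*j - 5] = -15*j^2 + 16*j + 3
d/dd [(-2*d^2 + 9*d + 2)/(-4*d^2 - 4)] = (9*d^2 + 8*d - 9)/(4*(d^4 + 2*d^2 + 1))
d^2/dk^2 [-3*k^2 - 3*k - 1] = -6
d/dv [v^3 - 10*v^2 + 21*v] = 3*v^2 - 20*v + 21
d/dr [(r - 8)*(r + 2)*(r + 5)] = 3*r^2 - 2*r - 46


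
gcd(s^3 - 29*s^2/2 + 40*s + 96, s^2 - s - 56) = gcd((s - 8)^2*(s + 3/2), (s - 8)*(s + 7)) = s - 8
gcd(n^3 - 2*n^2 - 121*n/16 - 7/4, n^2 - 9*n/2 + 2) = n - 4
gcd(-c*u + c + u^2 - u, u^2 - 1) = u - 1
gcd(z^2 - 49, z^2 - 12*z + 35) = z - 7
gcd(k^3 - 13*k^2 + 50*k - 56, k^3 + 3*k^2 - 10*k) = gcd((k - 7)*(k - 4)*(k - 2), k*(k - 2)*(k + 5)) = k - 2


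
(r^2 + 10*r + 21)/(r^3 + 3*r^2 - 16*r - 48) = (r + 7)/(r^2 - 16)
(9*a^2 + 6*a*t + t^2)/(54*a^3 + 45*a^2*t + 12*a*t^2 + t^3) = 1/(6*a + t)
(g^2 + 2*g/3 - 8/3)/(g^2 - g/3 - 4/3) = (g + 2)/(g + 1)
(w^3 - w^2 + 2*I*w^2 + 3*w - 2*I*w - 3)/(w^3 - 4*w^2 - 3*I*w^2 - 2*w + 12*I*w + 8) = (w^2 + w*(-1 + 3*I) - 3*I)/(w^2 - 2*w*(2 + I) + 8*I)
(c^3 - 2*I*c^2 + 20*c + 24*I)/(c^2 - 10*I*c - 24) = (c^2 + 4*I*c - 4)/(c - 4*I)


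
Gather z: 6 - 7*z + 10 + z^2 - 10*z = z^2 - 17*z + 16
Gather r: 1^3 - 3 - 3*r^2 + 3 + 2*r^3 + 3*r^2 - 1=2*r^3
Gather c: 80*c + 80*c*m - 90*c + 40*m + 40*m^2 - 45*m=c*(80*m - 10) + 40*m^2 - 5*m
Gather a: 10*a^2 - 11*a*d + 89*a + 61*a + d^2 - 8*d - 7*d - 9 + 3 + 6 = 10*a^2 + a*(150 - 11*d) + d^2 - 15*d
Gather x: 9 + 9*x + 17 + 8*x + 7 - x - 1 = 16*x + 32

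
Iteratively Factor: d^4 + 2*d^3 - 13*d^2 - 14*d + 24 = (d + 2)*(d^3 - 13*d + 12) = (d - 3)*(d + 2)*(d^2 + 3*d - 4) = (d - 3)*(d - 1)*(d + 2)*(d + 4)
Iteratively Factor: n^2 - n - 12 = (n + 3)*(n - 4)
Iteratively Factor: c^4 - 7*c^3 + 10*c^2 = (c - 5)*(c^3 - 2*c^2) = (c - 5)*(c - 2)*(c^2) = c*(c - 5)*(c - 2)*(c)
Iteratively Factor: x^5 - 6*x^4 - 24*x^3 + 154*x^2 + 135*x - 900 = (x - 3)*(x^4 - 3*x^3 - 33*x^2 + 55*x + 300) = (x - 3)*(x + 3)*(x^3 - 6*x^2 - 15*x + 100) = (x - 5)*(x - 3)*(x + 3)*(x^2 - x - 20) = (x - 5)^2*(x - 3)*(x + 3)*(x + 4)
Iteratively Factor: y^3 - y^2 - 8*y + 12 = (y - 2)*(y^2 + y - 6) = (y - 2)*(y + 3)*(y - 2)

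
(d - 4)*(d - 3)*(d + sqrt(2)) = d^3 - 7*d^2 + sqrt(2)*d^2 - 7*sqrt(2)*d + 12*d + 12*sqrt(2)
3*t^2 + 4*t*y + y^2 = (t + y)*(3*t + y)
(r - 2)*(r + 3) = r^2 + r - 6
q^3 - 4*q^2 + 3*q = q*(q - 3)*(q - 1)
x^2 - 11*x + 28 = (x - 7)*(x - 4)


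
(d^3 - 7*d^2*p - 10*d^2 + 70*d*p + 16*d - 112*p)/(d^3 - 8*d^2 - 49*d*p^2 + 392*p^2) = (d - 2)/(d + 7*p)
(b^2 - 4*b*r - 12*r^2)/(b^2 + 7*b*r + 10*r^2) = (b - 6*r)/(b + 5*r)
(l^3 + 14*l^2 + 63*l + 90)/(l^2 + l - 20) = (l^2 + 9*l + 18)/(l - 4)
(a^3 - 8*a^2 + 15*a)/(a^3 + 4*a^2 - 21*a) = (a - 5)/(a + 7)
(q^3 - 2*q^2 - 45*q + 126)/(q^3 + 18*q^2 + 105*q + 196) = (q^2 - 9*q + 18)/(q^2 + 11*q + 28)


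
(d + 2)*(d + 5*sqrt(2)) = d^2 + 2*d + 5*sqrt(2)*d + 10*sqrt(2)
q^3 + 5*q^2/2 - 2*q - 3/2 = (q - 1)*(q + 1/2)*(q + 3)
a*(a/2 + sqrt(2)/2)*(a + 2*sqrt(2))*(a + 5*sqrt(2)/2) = a^4/2 + 11*sqrt(2)*a^3/4 + 19*a^2/2 + 5*sqrt(2)*a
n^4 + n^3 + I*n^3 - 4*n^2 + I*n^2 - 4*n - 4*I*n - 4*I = (n - 2)*(n + 1)*(n + 2)*(n + I)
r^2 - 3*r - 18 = (r - 6)*(r + 3)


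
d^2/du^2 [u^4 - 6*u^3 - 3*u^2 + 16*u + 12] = 12*u^2 - 36*u - 6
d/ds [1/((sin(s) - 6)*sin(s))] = 2*(3 - sin(s))*cos(s)/((sin(s) - 6)^2*sin(s)^2)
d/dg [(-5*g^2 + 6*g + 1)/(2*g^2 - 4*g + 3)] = 2*(4*g^2 - 17*g + 11)/(4*g^4 - 16*g^3 + 28*g^2 - 24*g + 9)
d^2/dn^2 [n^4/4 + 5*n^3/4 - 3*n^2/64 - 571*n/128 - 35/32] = 3*n^2 + 15*n/2 - 3/32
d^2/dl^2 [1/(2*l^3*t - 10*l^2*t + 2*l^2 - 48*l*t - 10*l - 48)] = ((-3*l*t + 5*t - 1)*(-l^3*t + 5*l^2*t - l^2 + 24*l*t + 5*l + 24) - (-3*l^2*t + 10*l*t - 2*l + 24*t + 5)^2)/(-l^3*t + 5*l^2*t - l^2 + 24*l*t + 5*l + 24)^3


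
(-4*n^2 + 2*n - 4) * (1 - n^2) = 4*n^4 - 2*n^3 + 2*n - 4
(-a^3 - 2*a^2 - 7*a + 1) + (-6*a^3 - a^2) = -7*a^3 - 3*a^2 - 7*a + 1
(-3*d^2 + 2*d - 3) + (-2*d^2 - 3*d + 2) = -5*d^2 - d - 1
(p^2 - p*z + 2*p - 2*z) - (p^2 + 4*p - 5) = -p*z - 2*p - 2*z + 5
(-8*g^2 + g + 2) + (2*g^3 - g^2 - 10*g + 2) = 2*g^3 - 9*g^2 - 9*g + 4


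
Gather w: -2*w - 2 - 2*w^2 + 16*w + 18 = -2*w^2 + 14*w + 16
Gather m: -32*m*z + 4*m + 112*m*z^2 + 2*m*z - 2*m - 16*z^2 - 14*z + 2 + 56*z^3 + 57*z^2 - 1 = m*(112*z^2 - 30*z + 2) + 56*z^3 + 41*z^2 - 14*z + 1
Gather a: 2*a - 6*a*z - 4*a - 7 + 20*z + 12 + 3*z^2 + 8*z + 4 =a*(-6*z - 2) + 3*z^2 + 28*z + 9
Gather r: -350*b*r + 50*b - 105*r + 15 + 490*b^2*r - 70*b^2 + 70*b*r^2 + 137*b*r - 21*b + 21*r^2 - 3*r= -70*b^2 + 29*b + r^2*(70*b + 21) + r*(490*b^2 - 213*b - 108) + 15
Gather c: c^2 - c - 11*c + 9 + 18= c^2 - 12*c + 27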